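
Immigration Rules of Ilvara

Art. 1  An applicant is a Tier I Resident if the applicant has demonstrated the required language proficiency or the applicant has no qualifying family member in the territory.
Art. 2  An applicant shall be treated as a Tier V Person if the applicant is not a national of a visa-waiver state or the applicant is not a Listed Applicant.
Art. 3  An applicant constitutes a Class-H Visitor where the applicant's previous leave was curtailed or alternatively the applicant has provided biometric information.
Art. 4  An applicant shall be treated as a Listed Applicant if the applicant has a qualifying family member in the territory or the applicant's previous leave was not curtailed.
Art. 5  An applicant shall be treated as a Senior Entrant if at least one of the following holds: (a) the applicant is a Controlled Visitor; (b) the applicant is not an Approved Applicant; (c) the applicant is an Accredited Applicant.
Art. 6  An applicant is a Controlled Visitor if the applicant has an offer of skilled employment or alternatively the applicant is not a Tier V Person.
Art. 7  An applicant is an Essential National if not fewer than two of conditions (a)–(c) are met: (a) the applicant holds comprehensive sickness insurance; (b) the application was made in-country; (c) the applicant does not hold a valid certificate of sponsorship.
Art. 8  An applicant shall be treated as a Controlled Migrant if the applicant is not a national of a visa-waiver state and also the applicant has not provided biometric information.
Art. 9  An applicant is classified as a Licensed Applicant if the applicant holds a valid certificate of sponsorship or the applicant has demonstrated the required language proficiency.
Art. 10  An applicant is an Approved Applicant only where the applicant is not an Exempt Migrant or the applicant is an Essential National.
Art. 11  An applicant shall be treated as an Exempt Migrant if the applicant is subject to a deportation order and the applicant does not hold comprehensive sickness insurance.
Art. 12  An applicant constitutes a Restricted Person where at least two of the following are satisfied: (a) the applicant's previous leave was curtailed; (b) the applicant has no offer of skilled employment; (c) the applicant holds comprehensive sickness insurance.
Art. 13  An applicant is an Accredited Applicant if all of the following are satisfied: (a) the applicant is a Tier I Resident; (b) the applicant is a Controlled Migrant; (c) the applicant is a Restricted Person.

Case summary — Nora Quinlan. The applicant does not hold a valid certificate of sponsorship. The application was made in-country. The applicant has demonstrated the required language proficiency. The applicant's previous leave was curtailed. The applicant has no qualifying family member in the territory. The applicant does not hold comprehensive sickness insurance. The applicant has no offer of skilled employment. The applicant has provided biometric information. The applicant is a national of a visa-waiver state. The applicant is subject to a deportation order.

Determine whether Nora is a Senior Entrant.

article 4 — Listed Applicant: [the applicant has a qualifying family member in the territory? no] OR [the applicant's previous leave was not curtailed? no] → not satisfied.
article 2 — Tier V Person: [the applicant is not a national of a visa-waiver state? no] OR [not a Listed Applicant (article 4)? yes] → satisfied.
article 6 — Controlled Visitor: [the applicant has an offer of skilled employment? no] OR [not a Tier V Person (article 2)? no] → not satisfied.
article 11 — Exempt Migrant: [the applicant is subject to a deportation order? yes] AND [the applicant does not hold comprehensive sickness insurance? yes] → satisfied.
article 7 — Essential National: the applicant holds comprehensive sickness insurance? no; the application was made in-country? yes; the applicant does not hold a valid certificate of sponsorship? yes — 2 of 3 hold (need ≥2) → satisfied.
article 10 — Approved Applicant: [not an Exempt Migrant (article 11)? no] OR [Essential National (article 7)? yes] → satisfied.
article 1 — Tier I Resident: [the applicant has demonstrated the required language proficiency? yes] OR [the applicant has no qualifying family member in the territory? yes] → satisfied.
article 8 — Controlled Migrant: [the applicant is not a national of a visa-waiver state? no] AND [the applicant has not provided biometric information? no] → not satisfied.
article 12 — Restricted Person: the applicant's previous leave was curtailed? yes; the applicant has no offer of skilled employment? yes; the applicant holds comprehensive sickness insurance? no — 2 of 3 hold (need ≥2) → satisfied.
article 13 — Accredited Applicant: [Tier I Resident (article 1)? yes] AND [Controlled Migrant (article 8)? no] AND [Restricted Person (article 12)? yes] → not satisfied.
article 5 — Senior Entrant: [Controlled Visitor (article 6)? no] OR [not an Approved Applicant (article 10)? no] OR [Accredited Applicant (article 13)? no] → not satisfied.

No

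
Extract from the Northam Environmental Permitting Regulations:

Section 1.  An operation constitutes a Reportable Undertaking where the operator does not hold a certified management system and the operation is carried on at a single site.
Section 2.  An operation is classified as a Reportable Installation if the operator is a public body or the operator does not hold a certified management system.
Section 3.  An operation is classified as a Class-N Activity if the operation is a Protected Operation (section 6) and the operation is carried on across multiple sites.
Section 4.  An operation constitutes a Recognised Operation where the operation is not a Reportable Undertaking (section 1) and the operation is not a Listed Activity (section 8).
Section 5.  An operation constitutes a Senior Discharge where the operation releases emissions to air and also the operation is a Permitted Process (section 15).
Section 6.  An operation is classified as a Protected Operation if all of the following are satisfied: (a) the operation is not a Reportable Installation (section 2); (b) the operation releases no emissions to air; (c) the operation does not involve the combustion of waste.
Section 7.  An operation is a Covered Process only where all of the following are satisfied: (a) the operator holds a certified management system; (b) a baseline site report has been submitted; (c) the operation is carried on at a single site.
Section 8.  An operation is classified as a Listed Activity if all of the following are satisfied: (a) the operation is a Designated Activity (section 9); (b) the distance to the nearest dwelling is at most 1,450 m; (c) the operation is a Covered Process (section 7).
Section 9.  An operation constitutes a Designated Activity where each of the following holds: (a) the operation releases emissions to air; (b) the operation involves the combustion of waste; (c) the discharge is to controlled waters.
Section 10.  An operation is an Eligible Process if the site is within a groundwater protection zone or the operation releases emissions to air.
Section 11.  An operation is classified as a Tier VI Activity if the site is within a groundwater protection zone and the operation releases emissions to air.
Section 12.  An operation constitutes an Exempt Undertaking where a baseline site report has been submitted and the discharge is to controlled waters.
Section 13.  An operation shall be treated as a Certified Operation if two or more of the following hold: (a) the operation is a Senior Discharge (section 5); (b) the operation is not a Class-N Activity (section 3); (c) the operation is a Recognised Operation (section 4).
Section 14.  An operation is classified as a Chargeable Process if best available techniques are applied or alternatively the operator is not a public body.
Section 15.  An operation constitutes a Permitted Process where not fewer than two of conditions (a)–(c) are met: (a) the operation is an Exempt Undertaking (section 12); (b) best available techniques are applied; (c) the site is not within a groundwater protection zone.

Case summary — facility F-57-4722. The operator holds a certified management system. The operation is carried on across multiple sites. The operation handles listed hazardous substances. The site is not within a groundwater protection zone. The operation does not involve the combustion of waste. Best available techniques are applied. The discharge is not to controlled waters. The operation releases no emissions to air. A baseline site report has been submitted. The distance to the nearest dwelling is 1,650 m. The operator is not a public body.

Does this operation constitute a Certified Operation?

No

Under section 12: a baseline site report has been submitted? yes; and the discharge is to controlled waters? no. So the operation is not an Exempt Undertaking.
Under section 15: Exempt Undertaking (section 12)? no; best available techniques are applied? yes; the site is not within a groundwater protection zone? yes — 2 of 3 hold (need ≥2) → satisfied.
Under section 5: the operation releases emissions to air? no; and Permitted Process (section 15)? yes. So the operation is not a Senior Discharge.
Under section 2: the operator is a public body? no; or the operator does not hold a certified management system? no. So the operation is not a Reportable Installation.
Under section 6: not a Reportable Installation (section 2)? yes; and the operation releases no emissions to air? yes; and the operation does not involve the combustion of waste? yes. So the operation is a Protected Operation.
Under section 3: Protected Operation (section 6)? yes; and the operation is carried on across multiple sites? yes. So the operation is a Class-N Activity.
Under section 1: the operator does not hold a certified management system? no; and the operation is carried on at a single site? no. So the operation is not a Reportable Undertaking.
Under section 9: the operation releases emissions to air? no; and the operation involves the combustion of waste? no; and the discharge is to controlled waters? no. So the operation is not a Designated Activity.
Under section 7: the operator holds a certified management system? yes; and a baseline site report has been submitted? yes; and the operation is carried on at a single site? no. So the operation is not a Covered Process.
Under section 8: Designated Activity (section 9)? no; and distance to the nearest dwelling: 1,650 m ≤ 1,450 m? no; and Covered Process (section 7)? no. So the operation is not a Listed Activity.
Under section 4: not a Reportable Undertaking (section 1)? yes; and not a Listed Activity (section 8)? yes. So the operation is a Recognised Operation.
Under section 13: Senior Discharge (section 5)? no; not a Class-N Activity (section 3)? no; Recognised Operation (section 4)? yes — 1 of 3 hold (need ≥2) → not satisfied.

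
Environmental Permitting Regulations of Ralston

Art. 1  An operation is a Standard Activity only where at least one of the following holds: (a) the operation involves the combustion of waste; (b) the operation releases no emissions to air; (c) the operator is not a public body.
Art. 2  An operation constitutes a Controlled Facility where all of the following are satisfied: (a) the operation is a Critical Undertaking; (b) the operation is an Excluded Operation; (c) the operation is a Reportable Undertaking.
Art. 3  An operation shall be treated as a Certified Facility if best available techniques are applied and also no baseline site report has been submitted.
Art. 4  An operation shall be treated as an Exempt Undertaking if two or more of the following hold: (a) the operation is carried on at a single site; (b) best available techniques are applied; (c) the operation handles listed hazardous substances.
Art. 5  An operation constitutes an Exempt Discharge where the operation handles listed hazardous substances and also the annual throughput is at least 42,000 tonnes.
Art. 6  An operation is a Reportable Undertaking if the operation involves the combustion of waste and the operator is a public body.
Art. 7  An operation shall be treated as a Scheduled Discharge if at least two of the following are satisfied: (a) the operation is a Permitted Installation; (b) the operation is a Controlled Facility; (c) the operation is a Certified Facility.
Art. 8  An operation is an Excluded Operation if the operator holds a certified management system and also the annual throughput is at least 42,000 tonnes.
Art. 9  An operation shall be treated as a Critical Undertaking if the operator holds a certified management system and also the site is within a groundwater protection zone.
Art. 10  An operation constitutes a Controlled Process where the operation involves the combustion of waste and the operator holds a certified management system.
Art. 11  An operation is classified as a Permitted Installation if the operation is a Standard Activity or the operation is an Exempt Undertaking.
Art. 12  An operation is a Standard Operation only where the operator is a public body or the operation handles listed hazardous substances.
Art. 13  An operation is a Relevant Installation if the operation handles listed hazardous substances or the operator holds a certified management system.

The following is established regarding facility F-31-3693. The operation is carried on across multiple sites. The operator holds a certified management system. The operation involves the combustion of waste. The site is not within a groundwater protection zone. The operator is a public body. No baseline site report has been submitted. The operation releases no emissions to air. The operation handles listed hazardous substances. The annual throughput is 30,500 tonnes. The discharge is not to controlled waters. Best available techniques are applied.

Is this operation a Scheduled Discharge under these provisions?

Yes

article 1 — Standard Activity: [the operation involves the combustion of waste? yes] OR [the operation releases no emissions to air? yes] OR [the operator is not a public body? no] → satisfied.
article 4 — Exempt Undertaking: the operation is carried on at a single site? no; best available techniques are applied? yes; the operation handles listed hazardous substances? yes — 2 of 3 hold (need ≥2) → satisfied.
article 11 — Permitted Installation: [Standard Activity (article 1)? yes] OR [Exempt Undertaking (article 4)? yes] → satisfied.
article 9 — Critical Undertaking: [the operator holds a certified management system? yes] AND [the site is within a groundwater protection zone? no] → not satisfied.
article 8 — Excluded Operation: [the operator holds a certified management system? yes] AND [annual throughput: 30,500 tonnes ≥ 42,000 tonnes? no] → not satisfied.
article 6 — Reportable Undertaking: [the operation involves the combustion of waste? yes] AND [the operator is a public body? yes] → satisfied.
article 2 — Controlled Facility: [Critical Undertaking (article 9)? no] AND [Excluded Operation (article 8)? no] AND [Reportable Undertaking (article 6)? yes] → not satisfied.
article 3 — Certified Facility: [best available techniques are applied? yes] AND [no baseline site report has been submitted? yes] → satisfied.
article 7 — Scheduled Discharge: Permitted Installation (article 11)? yes; Controlled Facility (article 2)? no; Certified Facility (article 3)? yes — 2 of 3 hold (need ≥2) → satisfied.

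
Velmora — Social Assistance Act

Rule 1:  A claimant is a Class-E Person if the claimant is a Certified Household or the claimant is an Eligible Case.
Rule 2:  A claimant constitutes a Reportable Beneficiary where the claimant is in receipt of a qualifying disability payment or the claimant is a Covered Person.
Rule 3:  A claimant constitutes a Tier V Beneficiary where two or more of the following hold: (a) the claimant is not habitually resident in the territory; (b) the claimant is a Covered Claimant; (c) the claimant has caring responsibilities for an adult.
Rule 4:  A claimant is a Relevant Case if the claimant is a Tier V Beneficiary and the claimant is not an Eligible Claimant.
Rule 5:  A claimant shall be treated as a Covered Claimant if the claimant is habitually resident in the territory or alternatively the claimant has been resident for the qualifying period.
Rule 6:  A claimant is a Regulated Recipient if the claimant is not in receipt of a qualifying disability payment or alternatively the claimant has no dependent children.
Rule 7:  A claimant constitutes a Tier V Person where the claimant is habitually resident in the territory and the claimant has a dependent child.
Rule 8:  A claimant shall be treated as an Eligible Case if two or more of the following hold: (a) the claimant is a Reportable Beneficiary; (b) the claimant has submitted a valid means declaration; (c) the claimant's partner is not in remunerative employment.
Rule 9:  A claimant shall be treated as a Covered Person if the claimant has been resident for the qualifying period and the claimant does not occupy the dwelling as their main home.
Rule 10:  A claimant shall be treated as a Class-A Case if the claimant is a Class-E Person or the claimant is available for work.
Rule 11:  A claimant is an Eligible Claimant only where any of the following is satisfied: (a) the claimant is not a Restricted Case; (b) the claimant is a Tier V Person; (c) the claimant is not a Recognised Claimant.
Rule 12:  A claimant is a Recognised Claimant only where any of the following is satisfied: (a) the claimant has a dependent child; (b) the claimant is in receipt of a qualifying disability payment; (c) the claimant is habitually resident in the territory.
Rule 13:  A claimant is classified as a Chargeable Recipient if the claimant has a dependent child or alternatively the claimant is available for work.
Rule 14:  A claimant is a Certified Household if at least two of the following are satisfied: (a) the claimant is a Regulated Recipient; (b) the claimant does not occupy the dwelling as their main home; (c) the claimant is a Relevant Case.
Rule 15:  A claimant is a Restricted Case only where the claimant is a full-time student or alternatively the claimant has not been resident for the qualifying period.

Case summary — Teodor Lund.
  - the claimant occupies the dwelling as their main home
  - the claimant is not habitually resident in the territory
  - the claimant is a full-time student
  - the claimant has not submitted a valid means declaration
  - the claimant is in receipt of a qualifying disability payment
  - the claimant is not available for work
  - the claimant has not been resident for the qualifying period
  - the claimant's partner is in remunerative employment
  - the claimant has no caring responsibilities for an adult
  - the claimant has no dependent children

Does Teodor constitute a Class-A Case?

No

rule 6 — Regulated Recipient: [the claimant is not in receipt of a qualifying disability payment? no] OR [the claimant has no dependent children? yes] → satisfied.
rule 5 — Covered Claimant: [the claimant is habitually resident in the territory? no] OR [the claimant has been resident for the qualifying period? no] → not satisfied.
rule 3 — Tier V Beneficiary: the claimant is not habitually resident in the territory? yes; Covered Claimant (rule 5)? no; the claimant has caring responsibilities for an adult? no — 1 of 3 hold (need ≥2) → not satisfied.
rule 15 — Restricted Case: [the claimant is a full-time student? yes] OR [the claimant has not been resident for the qualifying period? yes] → satisfied.
rule 7 — Tier V Person: [the claimant is habitually resident in the territory? no] AND [the claimant has a dependent child? no] → not satisfied.
rule 12 — Recognised Claimant: [the claimant has a dependent child? no] OR [the claimant is in receipt of a qualifying disability payment? yes] OR [the claimant is habitually resident in the territory? no] → satisfied.
rule 11 — Eligible Claimant: [not a Restricted Case (rule 15)? no] OR [Tier V Person (rule 7)? no] OR [not a Recognised Claimant (rule 12)? no] → not satisfied.
rule 4 — Relevant Case: [Tier V Beneficiary (rule 3)? no] AND [not an Eligible Claimant (rule 11)? yes] → not satisfied.
rule 14 — Certified Household: Regulated Recipient (rule 6)? yes; the claimant does not occupy the dwelling as their main home? no; Relevant Case (rule 4)? no — 1 of 3 hold (need ≥2) → not satisfied.
rule 9 — Covered Person: [the claimant has been resident for the qualifying period? no] AND [the claimant does not occupy the dwelling as their main home? no] → not satisfied.
rule 2 — Reportable Beneficiary: [the claimant is in receipt of a qualifying disability payment? yes] OR [Covered Person (rule 9)? no] → satisfied.
rule 8 — Eligible Case: Reportable Beneficiary (rule 2)? yes; the claimant has submitted a valid means declaration? no; the claimant's partner is not in remunerative employment? no — 1 of 3 hold (need ≥2) → not satisfied.
rule 1 — Class-E Person: [Certified Household (rule 14)? no] OR [Eligible Case (rule 8)? no] → not satisfied.
rule 10 — Class-A Case: [Class-E Person (rule 1)? no] OR [the claimant is available for work? no] → not satisfied.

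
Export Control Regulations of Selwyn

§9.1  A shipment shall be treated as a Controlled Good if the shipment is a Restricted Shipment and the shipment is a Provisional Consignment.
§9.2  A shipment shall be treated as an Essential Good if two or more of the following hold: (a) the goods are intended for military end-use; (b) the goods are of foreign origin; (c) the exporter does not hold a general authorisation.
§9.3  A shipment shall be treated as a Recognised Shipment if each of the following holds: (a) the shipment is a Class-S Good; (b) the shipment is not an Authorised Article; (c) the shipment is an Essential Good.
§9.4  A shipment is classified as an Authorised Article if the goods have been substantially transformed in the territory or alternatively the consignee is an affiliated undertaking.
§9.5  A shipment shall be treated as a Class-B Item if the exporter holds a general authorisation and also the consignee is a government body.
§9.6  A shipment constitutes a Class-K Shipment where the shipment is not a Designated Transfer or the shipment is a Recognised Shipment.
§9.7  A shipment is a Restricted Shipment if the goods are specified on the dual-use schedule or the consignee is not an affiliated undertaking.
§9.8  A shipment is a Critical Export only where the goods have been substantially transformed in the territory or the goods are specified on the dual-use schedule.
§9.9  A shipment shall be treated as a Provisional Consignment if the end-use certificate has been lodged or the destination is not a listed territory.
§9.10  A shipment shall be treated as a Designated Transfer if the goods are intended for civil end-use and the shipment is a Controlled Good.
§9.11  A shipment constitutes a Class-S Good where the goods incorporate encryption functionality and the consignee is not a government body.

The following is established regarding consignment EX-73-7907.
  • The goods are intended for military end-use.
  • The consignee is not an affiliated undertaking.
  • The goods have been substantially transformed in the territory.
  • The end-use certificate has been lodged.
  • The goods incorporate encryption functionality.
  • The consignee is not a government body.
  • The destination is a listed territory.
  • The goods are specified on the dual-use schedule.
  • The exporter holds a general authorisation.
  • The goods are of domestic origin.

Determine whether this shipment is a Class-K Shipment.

Yes

§9.7 — Restricted Shipment: [the goods are specified on the dual-use schedule? yes] OR [the consignee is not an affiliated undertaking? yes] → satisfied.
§9.9 — Provisional Consignment: [the end-use certificate has been lodged? yes] OR [the destination is not a listed territory? no] → satisfied.
§9.1 — Controlled Good: [Restricted Shipment (§9.7)? yes] AND [Provisional Consignment (§9.9)? yes] → satisfied.
§9.10 — Designated Transfer: [the goods are intended for civil end-use? no] AND [Controlled Good (§9.1)? yes] → not satisfied.
§9.11 — Class-S Good: [the goods incorporate encryption functionality? yes] AND [the consignee is not a government body? yes] → satisfied.
§9.4 — Authorised Article: [the goods have been substantially transformed in the territory? yes] OR [the consignee is an affiliated undertaking? no] → satisfied.
§9.2 — Essential Good: the goods are intended for military end-use? yes; the goods are of foreign origin? no; the exporter does not hold a general authorisation? no — 1 of 3 hold (need ≥2) → not satisfied.
§9.3 — Recognised Shipment: [Class-S Good (§9.11)? yes] AND [not an Authorised Article (§9.4)? no] AND [Essential Good (§9.2)? no] → not satisfied.
§9.6 — Class-K Shipment: [not a Designated Transfer (§9.10)? yes] OR [Recognised Shipment (§9.3)? no] → satisfied.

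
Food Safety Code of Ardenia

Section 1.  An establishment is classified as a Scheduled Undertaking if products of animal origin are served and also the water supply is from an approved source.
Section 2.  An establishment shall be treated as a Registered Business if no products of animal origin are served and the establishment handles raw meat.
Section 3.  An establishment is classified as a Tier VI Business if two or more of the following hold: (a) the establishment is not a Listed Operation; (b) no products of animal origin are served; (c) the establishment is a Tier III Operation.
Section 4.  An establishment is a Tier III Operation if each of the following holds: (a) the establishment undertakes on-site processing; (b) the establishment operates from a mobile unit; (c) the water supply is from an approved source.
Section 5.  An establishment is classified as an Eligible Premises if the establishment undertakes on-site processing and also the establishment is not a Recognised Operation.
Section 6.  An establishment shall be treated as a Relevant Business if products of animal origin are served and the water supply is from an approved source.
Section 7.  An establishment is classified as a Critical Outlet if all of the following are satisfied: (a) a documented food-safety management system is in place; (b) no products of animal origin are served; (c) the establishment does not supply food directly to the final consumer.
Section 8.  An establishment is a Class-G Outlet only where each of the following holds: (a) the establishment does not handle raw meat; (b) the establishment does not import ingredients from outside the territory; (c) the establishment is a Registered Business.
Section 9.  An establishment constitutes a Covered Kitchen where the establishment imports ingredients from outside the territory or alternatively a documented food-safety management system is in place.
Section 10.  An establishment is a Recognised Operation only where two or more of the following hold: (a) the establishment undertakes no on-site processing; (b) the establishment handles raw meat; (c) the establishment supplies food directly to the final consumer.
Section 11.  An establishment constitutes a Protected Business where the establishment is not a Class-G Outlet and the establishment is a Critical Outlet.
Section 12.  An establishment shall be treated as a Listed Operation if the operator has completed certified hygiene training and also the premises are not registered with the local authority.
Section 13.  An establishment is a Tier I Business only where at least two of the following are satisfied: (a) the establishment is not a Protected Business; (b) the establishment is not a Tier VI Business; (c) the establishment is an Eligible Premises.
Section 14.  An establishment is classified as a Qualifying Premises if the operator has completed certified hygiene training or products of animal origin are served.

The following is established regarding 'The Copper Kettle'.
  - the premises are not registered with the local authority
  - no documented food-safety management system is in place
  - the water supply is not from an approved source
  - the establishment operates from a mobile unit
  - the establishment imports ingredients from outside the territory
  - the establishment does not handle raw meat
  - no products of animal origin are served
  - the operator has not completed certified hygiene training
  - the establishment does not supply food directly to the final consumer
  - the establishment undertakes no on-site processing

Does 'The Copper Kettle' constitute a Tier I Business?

Under section 2: no products of animal origin are served? yes; and the establishment handles raw meat? no. So the establishment is not a Registered Business.
Under section 8: the establishment does not handle raw meat? yes; and the establishment does not import ingredients from outside the territory? no; and Registered Business (section 2)? no. So the establishment is not a Class-G Outlet.
Under section 7: a documented food-safety management system is in place? no; and no products of animal origin are served? yes; and the establishment does not supply food directly to the final consumer? yes. So the establishment is not a Critical Outlet.
Under section 11: not a Class-G Outlet (section 8)? yes; and Critical Outlet (section 7)? no. So the establishment is not a Protected Business.
Under section 12: the operator has completed certified hygiene training? no; and the premises are not registered with the local authority? yes. So the establishment is not a Listed Operation.
Under section 4: the establishment undertakes on-site processing? no; and the establishment operates from a mobile unit? yes; and the water supply is from an approved source? no. So the establishment is not a Tier III Operation.
Under section 3: not a Listed Operation (section 12)? yes; no products of animal origin are served? yes; Tier III Operation (section 4)? no — 2 of 3 hold (need ≥2) → satisfied.
Under section 10: the establishment undertakes no on-site processing? yes; the establishment handles raw meat? no; the establishment supplies food directly to the final consumer? no — 1 of 3 hold (need ≥2) → not satisfied.
Under section 5: the establishment undertakes on-site processing? no; and not a Recognised Operation (section 10)? yes. So the establishment is not an Eligible Premises.
Under section 13: not a Protected Business (section 11)? yes; not a Tier VI Business (section 3)? no; Eligible Premises (section 5)? no — 1 of 3 hold (need ≥2) → not satisfied.

No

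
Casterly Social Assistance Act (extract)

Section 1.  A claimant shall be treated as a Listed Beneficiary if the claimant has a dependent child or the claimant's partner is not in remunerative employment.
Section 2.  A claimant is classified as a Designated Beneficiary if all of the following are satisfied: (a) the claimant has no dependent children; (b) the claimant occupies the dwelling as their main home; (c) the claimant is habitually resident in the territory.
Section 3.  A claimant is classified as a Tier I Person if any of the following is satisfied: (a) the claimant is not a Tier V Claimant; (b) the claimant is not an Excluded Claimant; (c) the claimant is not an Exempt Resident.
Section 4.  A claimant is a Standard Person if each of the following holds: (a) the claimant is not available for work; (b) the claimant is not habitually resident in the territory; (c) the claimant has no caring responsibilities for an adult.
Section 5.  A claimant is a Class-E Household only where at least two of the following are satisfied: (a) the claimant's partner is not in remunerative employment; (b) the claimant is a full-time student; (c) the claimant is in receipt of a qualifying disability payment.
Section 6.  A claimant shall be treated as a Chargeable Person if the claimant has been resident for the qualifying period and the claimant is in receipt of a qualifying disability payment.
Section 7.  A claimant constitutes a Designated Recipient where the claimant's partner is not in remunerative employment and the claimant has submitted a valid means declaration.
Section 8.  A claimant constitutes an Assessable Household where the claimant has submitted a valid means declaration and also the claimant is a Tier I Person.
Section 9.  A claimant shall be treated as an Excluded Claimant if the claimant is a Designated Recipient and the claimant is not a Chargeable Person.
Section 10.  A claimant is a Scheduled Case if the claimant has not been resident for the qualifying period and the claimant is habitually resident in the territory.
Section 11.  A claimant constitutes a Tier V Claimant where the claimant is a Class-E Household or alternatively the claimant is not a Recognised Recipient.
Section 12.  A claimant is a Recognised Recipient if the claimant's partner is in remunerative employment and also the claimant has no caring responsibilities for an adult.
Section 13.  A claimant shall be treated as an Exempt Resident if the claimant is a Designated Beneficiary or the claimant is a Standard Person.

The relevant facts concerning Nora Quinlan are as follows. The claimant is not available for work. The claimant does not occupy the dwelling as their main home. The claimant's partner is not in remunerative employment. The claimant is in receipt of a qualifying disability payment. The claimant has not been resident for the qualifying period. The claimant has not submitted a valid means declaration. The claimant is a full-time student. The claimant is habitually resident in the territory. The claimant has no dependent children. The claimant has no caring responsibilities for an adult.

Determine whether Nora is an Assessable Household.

No

section 5 — Class-E Household: the claimant's partner is not in remunerative employment? yes; the claimant is a full-time student? yes; the claimant is in receipt of a qualifying disability payment? yes — 3 of 3 hold (need ≥2) → satisfied.
section 12 — Recognised Recipient: [the claimant's partner is in remunerative employment? no] AND [the claimant has no caring responsibilities for an adult? yes] → not satisfied.
section 11 — Tier V Claimant: [Class-E Household (section 5)? yes] OR [not a Recognised Recipient (section 12)? yes] → satisfied.
section 7 — Designated Recipient: [the claimant's partner is not in remunerative employment? yes] AND [the claimant has submitted a valid means declaration? no] → not satisfied.
section 6 — Chargeable Person: [the claimant has been resident for the qualifying period? no] AND [the claimant is in receipt of a qualifying disability payment? yes] → not satisfied.
section 9 — Excluded Claimant: [Designated Recipient (section 7)? no] AND [not a Chargeable Person (section 6)? yes] → not satisfied.
section 2 — Designated Beneficiary: [the claimant has no dependent children? yes] AND [the claimant occupies the dwelling as their main home? no] AND [the claimant is habitually resident in the territory? yes] → not satisfied.
section 4 — Standard Person: [the claimant is not available for work? yes] AND [the claimant is not habitually resident in the territory? no] AND [the claimant has no caring responsibilities for an adult? yes] → not satisfied.
section 13 — Exempt Resident: [Designated Beneficiary (section 2)? no] OR [Standard Person (section 4)? no] → not satisfied.
section 3 — Tier I Person: [not a Tier V Claimant (section 11)? no] OR [not an Excluded Claimant (section 9)? yes] OR [not an Exempt Resident (section 13)? yes] → satisfied.
section 8 — Assessable Household: [the claimant has submitted a valid means declaration? no] AND [Tier I Person (section 3)? yes] → not satisfied.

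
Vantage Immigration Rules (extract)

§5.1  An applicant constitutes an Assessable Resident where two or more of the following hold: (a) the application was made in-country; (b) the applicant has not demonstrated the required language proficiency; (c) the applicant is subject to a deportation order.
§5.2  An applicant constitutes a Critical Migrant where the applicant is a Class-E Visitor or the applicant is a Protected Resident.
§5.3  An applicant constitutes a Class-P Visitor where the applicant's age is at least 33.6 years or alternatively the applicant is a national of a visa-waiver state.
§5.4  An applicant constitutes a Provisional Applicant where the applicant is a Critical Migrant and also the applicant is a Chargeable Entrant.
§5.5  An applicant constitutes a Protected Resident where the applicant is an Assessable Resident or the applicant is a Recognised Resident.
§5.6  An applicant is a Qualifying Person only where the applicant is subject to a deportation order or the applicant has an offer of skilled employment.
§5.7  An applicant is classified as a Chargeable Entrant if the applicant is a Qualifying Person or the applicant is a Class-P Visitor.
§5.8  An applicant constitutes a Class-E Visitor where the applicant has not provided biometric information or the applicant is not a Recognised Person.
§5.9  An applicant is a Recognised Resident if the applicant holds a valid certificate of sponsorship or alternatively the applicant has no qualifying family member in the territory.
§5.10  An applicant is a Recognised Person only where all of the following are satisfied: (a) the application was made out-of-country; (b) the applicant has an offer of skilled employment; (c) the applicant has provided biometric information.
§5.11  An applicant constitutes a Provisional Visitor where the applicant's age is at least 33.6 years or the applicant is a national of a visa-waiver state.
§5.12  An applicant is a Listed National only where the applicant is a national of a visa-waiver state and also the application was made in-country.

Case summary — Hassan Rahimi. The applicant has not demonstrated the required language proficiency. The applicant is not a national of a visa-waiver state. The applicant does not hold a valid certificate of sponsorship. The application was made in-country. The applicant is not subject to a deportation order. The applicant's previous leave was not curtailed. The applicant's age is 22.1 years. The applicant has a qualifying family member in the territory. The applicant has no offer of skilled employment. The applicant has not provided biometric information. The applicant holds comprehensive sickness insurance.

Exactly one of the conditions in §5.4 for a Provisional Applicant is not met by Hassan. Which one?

§5.10 — Recognised Person: [the application was made out-of-country? no] AND [the applicant has an offer of skilled employment? no] AND [the applicant has provided biometric information? no] → not satisfied.
§5.8 — Class-E Visitor: [the applicant has not provided biometric information? yes] OR [not a Recognised Person (§5.10)? yes] → satisfied.
§5.1 — Assessable Resident: the application was made in-country? yes; the applicant has not demonstrated the required language proficiency? yes; the applicant is subject to a deportation order? no — 2 of 3 hold (need ≥2) → satisfied.
§5.9 — Recognised Resident: [the applicant holds a valid certificate of sponsorship? no] OR [the applicant has no qualifying family member in the territory? no] → not satisfied.
§5.5 — Protected Resident: [Assessable Resident (§5.1)? yes] OR [Recognised Resident (§5.9)? no] → satisfied.
§5.2 — Critical Migrant: [Class-E Visitor (§5.8)? yes] OR [Protected Resident (§5.5)? yes] → satisfied.
§5.6 — Qualifying Person: [the applicant is subject to a deportation order? no] OR [the applicant has an offer of skilled employment? no] → not satisfied.
§5.3 — Class-P Visitor: [applicant's age: 22.1 years ≥ 33.6 years? no] OR [the applicant is a national of a visa-waiver state? no] → not satisfied.
§5.7 — Chargeable Entrant: [Qualifying Person (§5.6)? no] OR [Class-P Visitor (§5.3)? no] → not satisfied.
§5.4 — Provisional Applicant: [Critical Migrant (§5.2)? yes] AND [Chargeable Entrant (§5.7)? no] → not satisfied.

Chargeable Entrant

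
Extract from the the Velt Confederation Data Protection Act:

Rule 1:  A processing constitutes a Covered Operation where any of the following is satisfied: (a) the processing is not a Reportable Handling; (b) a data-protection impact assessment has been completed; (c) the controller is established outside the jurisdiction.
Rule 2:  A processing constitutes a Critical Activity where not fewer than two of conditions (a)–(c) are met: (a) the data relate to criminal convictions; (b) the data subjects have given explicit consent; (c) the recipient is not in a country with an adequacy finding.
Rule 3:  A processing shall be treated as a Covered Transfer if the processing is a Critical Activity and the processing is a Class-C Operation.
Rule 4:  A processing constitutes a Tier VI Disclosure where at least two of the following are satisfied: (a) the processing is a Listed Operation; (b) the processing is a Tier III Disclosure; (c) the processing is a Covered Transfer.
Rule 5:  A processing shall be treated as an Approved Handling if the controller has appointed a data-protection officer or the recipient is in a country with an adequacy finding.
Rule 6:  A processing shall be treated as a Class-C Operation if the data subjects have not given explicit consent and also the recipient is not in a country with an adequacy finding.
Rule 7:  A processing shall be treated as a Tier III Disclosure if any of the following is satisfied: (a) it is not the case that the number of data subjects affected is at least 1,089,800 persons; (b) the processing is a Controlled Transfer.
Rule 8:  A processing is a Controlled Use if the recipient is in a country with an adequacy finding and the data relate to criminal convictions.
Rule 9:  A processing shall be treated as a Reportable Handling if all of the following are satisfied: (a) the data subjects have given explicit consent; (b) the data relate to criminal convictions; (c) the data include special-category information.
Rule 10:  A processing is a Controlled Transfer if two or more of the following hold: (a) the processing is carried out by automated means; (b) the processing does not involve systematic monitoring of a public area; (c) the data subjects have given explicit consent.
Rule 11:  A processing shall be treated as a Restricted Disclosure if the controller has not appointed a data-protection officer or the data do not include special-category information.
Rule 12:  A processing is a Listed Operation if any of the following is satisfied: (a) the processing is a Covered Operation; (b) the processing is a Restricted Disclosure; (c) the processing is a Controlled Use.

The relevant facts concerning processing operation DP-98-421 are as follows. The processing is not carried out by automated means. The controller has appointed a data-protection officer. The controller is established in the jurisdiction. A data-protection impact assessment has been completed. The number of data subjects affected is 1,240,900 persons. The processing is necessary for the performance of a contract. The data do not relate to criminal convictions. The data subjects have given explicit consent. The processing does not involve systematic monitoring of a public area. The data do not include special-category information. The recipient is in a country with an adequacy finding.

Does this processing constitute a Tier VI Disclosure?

rule 9 — Reportable Handling: [the data subjects have given explicit consent? yes] AND [the data relate to criminal convictions? no] AND [the data include special-category information? no] → not satisfied.
rule 1 — Covered Operation: [not a Reportable Handling (rule 9)? yes] OR [a data-protection impact assessment has been completed? yes] OR [the controller is established outside the jurisdiction? no] → satisfied.
rule 11 — Restricted Disclosure: [the controller has not appointed a data-protection officer? no] OR [the data do not include special-category information? yes] → satisfied.
rule 8 — Controlled Use: [the recipient is in a country with an adequacy finding? yes] AND [the data relate to criminal convictions? no] → not satisfied.
rule 12 — Listed Operation: [Covered Operation (rule 1)? yes] OR [Restricted Disclosure (rule 11)? yes] OR [Controlled Use (rule 8)? no] → satisfied.
rule 10 — Controlled Transfer: the processing is carried out by automated means? no; the processing does not involve systematic monitoring of a public area? yes; the data subjects have given explicit consent? yes — 2 of 3 hold (need ≥2) → satisfied.
rule 7 — Tier III Disclosure: [number of data subjects affected: 1,240,900 persons ≥ 1,089,800 persons? yes, so negated condition no] OR [Controlled Transfer (rule 10)? yes] → satisfied.
rule 2 — Critical Activity: the data relate to criminal convictions? no; the data subjects have given explicit consent? yes; the recipient is not in a country with an adequacy finding? no — 1 of 3 hold (need ≥2) → not satisfied.
rule 6 — Class-C Operation: [the data subjects have not given explicit consent? no] AND [the recipient is not in a country with an adequacy finding? no] → not satisfied.
rule 3 — Covered Transfer: [Critical Activity (rule 2)? no] AND [Class-C Operation (rule 6)? no] → not satisfied.
rule 4 — Tier VI Disclosure: Listed Operation (rule 12)? yes; Tier III Disclosure (rule 7)? yes; Covered Transfer (rule 3)? no — 2 of 3 hold (need ≥2) → satisfied.

Yes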